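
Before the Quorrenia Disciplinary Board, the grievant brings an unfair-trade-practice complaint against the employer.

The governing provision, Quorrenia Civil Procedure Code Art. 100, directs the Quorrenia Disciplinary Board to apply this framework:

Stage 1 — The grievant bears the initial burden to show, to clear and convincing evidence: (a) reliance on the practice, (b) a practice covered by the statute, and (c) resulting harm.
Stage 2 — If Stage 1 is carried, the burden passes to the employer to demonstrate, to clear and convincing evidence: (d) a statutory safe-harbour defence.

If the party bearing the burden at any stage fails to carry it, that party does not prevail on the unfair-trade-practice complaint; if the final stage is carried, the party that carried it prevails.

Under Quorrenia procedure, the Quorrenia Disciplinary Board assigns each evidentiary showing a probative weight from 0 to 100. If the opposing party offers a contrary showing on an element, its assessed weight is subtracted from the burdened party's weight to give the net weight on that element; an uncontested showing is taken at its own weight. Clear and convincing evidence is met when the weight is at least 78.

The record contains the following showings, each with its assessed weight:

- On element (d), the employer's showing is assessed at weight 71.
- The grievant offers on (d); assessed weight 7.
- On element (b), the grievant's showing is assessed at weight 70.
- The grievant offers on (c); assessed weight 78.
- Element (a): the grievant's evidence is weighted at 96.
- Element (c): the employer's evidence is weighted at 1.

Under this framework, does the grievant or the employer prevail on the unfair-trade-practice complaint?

At Stage 1 the grievant must meet clear and convincing evidence (weight is at least 78): on (a) the weight is 96, ≥ 78, so (a) meets the standard; on (b) the weight is 70, which does not reach 78, so (b) does not meet the standard; on (c) the weight is 78 less the opposing 1 gives net 77, which does not reach 78, so (c) does not meet the standard.
  Stage 1 not carried; the grievant fails its burden.
The employer prevails.

employer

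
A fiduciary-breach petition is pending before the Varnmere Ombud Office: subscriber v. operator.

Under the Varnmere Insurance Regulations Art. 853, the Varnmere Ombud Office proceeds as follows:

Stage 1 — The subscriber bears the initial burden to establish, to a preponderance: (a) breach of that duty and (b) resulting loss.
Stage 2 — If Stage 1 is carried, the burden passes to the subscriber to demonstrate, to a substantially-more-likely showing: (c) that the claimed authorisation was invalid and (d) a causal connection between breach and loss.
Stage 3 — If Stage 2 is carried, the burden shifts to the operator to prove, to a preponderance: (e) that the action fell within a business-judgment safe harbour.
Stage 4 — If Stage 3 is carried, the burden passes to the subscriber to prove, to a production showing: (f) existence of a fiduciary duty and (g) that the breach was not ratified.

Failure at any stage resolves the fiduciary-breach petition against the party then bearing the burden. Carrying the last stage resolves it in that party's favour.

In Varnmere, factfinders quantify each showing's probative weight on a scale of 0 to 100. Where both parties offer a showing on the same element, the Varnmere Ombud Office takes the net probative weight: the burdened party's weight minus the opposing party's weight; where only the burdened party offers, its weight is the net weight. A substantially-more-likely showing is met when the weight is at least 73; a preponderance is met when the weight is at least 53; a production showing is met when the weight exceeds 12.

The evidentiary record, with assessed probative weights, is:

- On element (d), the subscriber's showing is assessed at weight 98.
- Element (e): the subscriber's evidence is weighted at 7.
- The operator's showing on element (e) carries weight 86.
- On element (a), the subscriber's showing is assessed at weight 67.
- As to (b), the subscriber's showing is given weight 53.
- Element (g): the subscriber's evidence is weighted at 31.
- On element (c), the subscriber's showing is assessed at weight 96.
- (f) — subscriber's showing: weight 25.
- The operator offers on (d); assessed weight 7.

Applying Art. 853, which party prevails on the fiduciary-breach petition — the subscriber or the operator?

subscriber

At Stage 1 the subscriber must meet a preponderance (weight is at least 53): on (a) the weight is 67, ≥ 53, so (a) meets the standard; on (b) the weight is 53, which does reach 53, so (b) meets the standard.
  Stage 1 carried; the burden remains with the subscriber.
At Stage 2 the subscriber must meet a substantially-more-likely showing (weight is at least 73): on (c) the weight is 96, ≥ 73, so (c) meets the standard; on (d) the weight is 98 less the opposing 7 gives net 91, which does reach 73, so (d) meets the standard.
  All elements met. The burden passes to the operator.
At Stage 3 the operator must meet a preponderance (weight is at least 53): on (e) the weight is 86 less the opposing 7 gives net 79, ≥ 53, so (e) meets the standard.
  Stage 3 is satisfied; the onus moves to the subscriber.
At Stage 4 the subscriber must meet a production showing (weight exceeds 12): on (f) the weight is 25, > 12, so (f) meets the standard; on (g) the weight is 31, > 12, so (g) meets the standard.
  All elements met at the final stage.
With every stage satisfied, the subscriber prevails.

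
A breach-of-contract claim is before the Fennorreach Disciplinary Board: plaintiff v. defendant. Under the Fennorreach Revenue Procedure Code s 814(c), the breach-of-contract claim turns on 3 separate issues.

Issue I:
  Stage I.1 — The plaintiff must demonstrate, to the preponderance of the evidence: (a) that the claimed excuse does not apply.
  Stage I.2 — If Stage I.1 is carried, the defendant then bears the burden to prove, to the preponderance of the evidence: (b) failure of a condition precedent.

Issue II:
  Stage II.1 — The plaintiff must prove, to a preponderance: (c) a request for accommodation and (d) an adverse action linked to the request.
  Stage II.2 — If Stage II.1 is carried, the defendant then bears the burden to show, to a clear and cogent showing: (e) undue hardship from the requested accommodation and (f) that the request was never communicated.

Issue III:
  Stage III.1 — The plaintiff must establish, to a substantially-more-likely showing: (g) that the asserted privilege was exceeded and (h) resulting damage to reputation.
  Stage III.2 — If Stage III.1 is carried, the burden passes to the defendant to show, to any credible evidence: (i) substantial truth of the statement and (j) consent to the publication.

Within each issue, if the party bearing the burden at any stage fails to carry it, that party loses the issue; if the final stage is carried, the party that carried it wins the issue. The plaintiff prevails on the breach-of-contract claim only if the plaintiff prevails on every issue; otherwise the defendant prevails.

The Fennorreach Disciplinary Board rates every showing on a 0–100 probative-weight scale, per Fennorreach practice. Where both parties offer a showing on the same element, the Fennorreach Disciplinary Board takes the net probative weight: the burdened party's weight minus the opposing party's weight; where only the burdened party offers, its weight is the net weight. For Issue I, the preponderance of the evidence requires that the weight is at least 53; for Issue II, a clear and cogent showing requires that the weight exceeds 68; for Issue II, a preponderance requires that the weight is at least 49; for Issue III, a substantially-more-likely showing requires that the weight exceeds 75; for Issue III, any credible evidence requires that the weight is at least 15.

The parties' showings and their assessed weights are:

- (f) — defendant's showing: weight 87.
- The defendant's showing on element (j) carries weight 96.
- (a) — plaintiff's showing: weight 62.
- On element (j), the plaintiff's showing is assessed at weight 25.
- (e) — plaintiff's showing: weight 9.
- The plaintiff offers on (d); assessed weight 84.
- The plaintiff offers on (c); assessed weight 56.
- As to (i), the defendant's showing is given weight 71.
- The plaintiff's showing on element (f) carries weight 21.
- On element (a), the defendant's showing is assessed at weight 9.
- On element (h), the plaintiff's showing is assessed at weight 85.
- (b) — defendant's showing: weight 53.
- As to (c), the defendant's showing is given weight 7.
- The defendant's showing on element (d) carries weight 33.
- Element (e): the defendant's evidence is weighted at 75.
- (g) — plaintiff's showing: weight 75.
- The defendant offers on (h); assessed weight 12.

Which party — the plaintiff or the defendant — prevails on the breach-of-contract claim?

— Issue I —
At Stage I.1 the plaintiff must meet the preponderance of the evidence (weight is at least 53): on (a) the weight is 62 less the opposing 9 gives net 53, which does reach 53, so (a) meets the standard.
  Stage I.1 carried; the burden shifts to the defendant.
At Stage I.2 the defendant must meet the preponderance of the evidence (weight is at least 53): on (b) the weight is 53, which does reach 53, so (b) meets the standard.
  Stage I.2 carried; the final stage is satisfied.
Every stage carried; the defendant prevails on this issue.
— Issue II —
Stage II.1 — burden on plaintiff; standard: a preponderance (weight is at least 49).
    (c): 56 − 7 = 49 ≥ 49 [met]
    (d): 84 − 33 = 51 ≥ 49 [met]
  All elements met. The burden passes to the defendant.
Stage II.2 — burden on defendant; standard: a clear and cogent showing (weight exceeds 68).
    (e): 75 − 9 = 66 ≤ 68 [not met]
    (f): 87 − 21 = 66 ≤ 68 [not met]
  Not every element is met, so the defendant fails to carry Stage II.2.
The plaintiff prevails on this issue.
— Issue III —
At Stage III.1 the plaintiff must meet a substantially-more-likely showing (weight exceeds 75): on (g) the weight is 75, which does not exceed 75, so (g) does not meet the standard; on (h) the weight is 85 less the opposing 12 gives net 73, ≤ 75, so (h) does not meet the standard.
  Stage III.1 not carried; the plaintiff fails its burden.
The defendant prevails on this issue.
Per-issue: Issue I → defendant; Issue II → plaintiff; Issue III → defendant. The plaintiff must prevail on every issue; overall, the defendant prevails.

defendant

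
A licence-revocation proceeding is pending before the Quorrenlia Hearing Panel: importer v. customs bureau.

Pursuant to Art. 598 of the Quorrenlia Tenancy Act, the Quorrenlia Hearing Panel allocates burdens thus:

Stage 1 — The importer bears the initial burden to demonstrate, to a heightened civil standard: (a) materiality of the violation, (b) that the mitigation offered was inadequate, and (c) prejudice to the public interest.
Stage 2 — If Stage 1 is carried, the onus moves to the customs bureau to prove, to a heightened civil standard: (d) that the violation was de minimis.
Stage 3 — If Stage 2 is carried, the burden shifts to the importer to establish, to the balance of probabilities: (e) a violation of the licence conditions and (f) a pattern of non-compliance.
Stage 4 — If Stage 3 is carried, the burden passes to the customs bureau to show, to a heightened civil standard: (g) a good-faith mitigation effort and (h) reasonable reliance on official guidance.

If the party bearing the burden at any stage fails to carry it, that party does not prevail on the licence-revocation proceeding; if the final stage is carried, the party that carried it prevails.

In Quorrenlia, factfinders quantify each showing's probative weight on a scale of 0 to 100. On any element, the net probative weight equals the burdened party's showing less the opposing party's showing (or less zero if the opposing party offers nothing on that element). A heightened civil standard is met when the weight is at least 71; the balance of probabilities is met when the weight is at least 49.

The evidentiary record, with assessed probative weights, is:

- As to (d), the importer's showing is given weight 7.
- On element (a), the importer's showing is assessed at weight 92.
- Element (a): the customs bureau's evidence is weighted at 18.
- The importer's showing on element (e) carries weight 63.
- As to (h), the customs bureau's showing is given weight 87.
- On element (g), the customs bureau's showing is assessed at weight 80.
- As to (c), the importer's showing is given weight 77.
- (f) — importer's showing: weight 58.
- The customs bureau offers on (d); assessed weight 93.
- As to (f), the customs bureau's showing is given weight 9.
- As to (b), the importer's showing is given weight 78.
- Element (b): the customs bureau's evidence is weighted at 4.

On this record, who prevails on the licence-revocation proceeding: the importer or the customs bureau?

At Stage 1 the importer must meet a heightened civil standard (weight is at least 71): on (a) the weight is 92 less the opposing 18 gives net 74, ≥ 71, so (a) meets the standard; on (b) the weight is 78 less the opposing 4 gives net 74, ≥ 71, so (b) meets the standard; on (c) the weight is 77, ≥ 71, so (c) meets the standard.
  All elements met. The burden passes to the customs bureau.
At Stage 2 the customs bureau must meet a heightened civil standard (weight is at least 71): on (d) the weight is 93 less the opposing 7 gives net 86, which does reach 71, so (d) meets the standard.
  The customs bureau carries Stage 2; the importer now bears the burden.
At Stage 3 the importer must meet the balance of probabilities (weight is at least 49): on (e) the weight is 63, which does reach 49, so (e) meets the standard; on (f) the weight is 58 less the opposing 9 gives net 49, ≥ 49, so (f) meets the standard.
  Stage 3 carried; the burden shifts to the customs bureau.
At Stage 4 the customs bureau must meet a heightened civil standard (weight is at least 71): on (g) the weight is 80, which does reach 71, so (g) meets the standard; on (h) the weight is 87, ≥ 71, so (h) meets the standard.
  Stage 4 carried; the final stage is satisfied.
With every stage satisfied, the customs bureau prevails.

customs bureau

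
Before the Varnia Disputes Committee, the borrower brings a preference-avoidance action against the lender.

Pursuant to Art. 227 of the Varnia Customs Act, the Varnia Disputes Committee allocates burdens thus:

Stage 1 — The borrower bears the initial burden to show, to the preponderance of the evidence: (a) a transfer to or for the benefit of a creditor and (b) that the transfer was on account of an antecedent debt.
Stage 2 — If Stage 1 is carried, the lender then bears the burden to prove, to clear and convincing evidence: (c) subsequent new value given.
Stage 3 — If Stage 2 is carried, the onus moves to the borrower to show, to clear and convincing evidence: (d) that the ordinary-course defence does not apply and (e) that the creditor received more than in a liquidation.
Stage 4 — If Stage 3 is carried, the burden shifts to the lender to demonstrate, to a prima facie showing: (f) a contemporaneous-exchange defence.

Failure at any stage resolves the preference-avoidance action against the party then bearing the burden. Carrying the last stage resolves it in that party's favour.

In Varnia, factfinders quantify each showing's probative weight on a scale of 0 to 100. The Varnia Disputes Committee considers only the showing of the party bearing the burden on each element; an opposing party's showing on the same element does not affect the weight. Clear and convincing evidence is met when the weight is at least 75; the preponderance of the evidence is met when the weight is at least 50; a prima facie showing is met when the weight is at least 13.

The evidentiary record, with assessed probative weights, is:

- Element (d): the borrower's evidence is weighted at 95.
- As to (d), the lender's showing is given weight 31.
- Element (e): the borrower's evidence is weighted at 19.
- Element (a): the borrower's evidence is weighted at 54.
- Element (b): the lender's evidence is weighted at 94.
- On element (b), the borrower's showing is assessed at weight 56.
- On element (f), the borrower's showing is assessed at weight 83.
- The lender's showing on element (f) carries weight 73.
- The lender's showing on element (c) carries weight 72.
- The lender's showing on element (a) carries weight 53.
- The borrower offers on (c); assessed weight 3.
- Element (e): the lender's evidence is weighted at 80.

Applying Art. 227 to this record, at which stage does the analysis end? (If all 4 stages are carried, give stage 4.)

stage 2

At Stage 1 the borrower must meet the preponderance of the evidence (weight is at least 50): on (a) the weight is 54 (the lender's 53 is given no effect), which does reach 50, so (a) meets the standard; on (b) the weight is 56 (the lender's 94 is given no effect), which does reach 50, so (b) meets the standard.
  All elements met. The burden passes to the lender.
At Stage 2 the lender must meet clear and convincing evidence (weight is at least 75): on (c) the weight is 72 (the borrower's 3 is given no effect), < 75, so (c) does not meet the standard.
  The lender does not carry Stage 2.
The borrower prevails.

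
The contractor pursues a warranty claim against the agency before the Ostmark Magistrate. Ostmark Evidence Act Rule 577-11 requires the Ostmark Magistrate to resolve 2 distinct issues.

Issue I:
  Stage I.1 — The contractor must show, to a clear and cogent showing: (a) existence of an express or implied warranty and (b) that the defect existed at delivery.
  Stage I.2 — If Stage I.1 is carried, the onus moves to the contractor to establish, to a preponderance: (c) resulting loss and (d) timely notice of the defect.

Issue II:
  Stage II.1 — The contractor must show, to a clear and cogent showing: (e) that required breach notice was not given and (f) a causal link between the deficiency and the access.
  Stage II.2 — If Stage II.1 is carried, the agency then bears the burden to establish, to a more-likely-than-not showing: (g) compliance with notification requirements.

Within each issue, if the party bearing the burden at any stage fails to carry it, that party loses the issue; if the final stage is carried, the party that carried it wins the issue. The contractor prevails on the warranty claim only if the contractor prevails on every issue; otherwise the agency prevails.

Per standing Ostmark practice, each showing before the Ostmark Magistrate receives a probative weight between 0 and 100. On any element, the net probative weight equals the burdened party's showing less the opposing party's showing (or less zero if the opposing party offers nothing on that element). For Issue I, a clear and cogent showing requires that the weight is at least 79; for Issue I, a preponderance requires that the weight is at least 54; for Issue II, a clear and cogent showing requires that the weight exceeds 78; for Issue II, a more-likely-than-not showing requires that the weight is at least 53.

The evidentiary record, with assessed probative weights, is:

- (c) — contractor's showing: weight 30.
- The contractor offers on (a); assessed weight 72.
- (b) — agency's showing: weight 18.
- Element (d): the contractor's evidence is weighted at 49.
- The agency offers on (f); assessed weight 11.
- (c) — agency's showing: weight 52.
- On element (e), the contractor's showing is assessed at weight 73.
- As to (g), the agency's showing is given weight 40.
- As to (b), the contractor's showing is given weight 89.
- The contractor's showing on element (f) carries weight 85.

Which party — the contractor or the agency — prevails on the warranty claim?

agency

— Issue I —
At Stage I.1 the contractor must meet a clear and cogent showing (weight is at least 79): on (a) the weight is 72, which does not reach 79, so (a) does not meet the standard; on (b) the weight is 89 less the opposing 18 gives net 71, which does not reach 79, so (b) does not meet the standard.
  Stage I.1 not carried; the contractor fails its burden.
So the agency prevails on this issue.
— Issue II —
At Stage II.1 the contractor must meet a clear and cogent showing (weight exceeds 78): on (e) the weight is 73, which does not exceed 78, so (e) does not meet the standard; on (f) the weight is 85 less the opposing 11 gives net 74, which does not exceed 78, so (f) does not meet the standard.
  Not every element is met, so the contractor fails to carry Stage II.1.
The agency prevails on this issue.
Per-issue: Issue I → agency; Issue II → agency. The contractor must prevail on every issue; overall, the agency prevails.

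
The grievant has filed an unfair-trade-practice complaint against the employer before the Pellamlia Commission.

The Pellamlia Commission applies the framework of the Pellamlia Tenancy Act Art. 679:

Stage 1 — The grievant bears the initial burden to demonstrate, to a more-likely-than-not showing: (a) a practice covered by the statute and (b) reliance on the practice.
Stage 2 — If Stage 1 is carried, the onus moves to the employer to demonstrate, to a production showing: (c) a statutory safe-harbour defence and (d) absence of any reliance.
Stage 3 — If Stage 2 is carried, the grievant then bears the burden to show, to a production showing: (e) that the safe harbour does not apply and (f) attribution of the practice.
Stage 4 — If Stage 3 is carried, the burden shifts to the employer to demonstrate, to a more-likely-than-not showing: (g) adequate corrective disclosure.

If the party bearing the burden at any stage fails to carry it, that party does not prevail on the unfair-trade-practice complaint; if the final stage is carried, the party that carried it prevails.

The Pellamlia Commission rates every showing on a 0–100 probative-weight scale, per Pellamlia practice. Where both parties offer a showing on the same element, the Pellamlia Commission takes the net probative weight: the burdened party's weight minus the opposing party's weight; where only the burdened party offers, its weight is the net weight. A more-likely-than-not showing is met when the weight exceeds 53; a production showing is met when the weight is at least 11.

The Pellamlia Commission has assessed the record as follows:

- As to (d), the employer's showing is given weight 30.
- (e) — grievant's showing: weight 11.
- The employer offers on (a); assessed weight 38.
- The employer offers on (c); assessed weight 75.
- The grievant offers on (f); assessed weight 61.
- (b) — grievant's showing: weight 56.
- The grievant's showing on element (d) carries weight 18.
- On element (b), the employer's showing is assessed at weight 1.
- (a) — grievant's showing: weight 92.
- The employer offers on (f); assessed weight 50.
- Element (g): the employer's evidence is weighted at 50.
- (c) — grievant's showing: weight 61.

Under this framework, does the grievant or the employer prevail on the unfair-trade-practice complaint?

grievant

At Stage 1 the grievant must meet a more-likely-than-not showing (weight exceeds 53): on (a) the weight is 92 less the opposing 38 gives net 54, > 53, so (a) meets the standard; on (b) the weight is 56 less the opposing 1 gives net 55, which does exceed 53, so (b) meets the standard.
  Stage 1 carried; the burden shifts to the employer.
At Stage 2 the employer must meet a production showing (weight is at least 11): on (c) the weight is 75 less the opposing 61 gives net 14, ≥ 11, so (c) meets the standard; on (d) the weight is 30 less the opposing 18 gives net 12, ≥ 11, so (d) meets the standard.
  All elements met. The burden passes to the grievant.
At Stage 3 the grievant must meet a production showing (weight is at least 11): on (e) the weight is 11, ≥ 11, so (e) meets the standard; on (f) the weight is 61 less the opposing 50 gives net 11, ≥ 11, so (f) meets the standard.
  All elements met. The burden passes to the employer.
At Stage 4 the employer must meet a more-likely-than-not showing (weight exceeds 53): on (g) the weight is 50, ≤ 53, so (g) does not meet the standard.
  Stage 4 not carried; the employer fails its burden.
So the grievant prevails.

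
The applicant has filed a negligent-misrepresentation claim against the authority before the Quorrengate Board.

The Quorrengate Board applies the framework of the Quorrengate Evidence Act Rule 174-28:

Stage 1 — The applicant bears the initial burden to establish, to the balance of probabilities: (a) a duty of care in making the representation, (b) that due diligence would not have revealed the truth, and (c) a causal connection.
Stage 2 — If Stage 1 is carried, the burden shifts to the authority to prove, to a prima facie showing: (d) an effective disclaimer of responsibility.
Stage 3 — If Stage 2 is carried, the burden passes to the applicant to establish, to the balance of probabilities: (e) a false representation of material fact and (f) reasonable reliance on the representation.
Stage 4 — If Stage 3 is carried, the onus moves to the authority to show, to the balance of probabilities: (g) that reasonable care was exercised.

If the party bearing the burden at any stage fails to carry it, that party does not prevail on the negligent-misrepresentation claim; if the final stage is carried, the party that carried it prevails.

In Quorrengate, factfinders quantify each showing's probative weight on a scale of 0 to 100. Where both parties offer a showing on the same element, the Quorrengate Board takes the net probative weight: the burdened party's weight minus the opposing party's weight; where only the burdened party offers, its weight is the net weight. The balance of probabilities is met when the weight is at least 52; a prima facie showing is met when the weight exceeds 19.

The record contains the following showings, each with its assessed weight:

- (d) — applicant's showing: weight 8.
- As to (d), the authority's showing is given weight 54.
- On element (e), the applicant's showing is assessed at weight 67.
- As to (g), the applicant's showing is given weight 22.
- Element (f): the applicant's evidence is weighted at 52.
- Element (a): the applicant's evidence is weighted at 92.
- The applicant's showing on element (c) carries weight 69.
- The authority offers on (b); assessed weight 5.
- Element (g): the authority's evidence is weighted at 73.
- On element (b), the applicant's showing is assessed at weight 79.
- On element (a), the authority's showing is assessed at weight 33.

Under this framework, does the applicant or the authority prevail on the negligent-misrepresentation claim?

Stage 1 (applicant, the balance of probabilities, weight is at least 52): (a) net 92−33=59 ≥ 52 — meets; (b) net 79−5=74 ≥ 52 — meets; (c) 69 ≥ 52 — meets.
  All elements met. The burden passes to the authority.
Stage 2 (authority, a prima facie showing, weight exceeds 19): (d) net 54−8=46 > 19 — meets.
  Stage 2 carried; the burden shifts to the applicant.
Stage 3 (applicant, the balance of probabilities, weight is at least 52): (e) 67 ≥ 52 — meets; (f) 52 ≥ 52 — meets.
  Stage 3 is satisfied; the onus moves to the authority.
Stage 4 (authority, the balance of probabilities, weight is at least 52): (g) net 73−22=51 < 52 — fails.
  The authority does not carry Stage 4.
The analysis ends at Stage 4; the applicant prevails.

applicant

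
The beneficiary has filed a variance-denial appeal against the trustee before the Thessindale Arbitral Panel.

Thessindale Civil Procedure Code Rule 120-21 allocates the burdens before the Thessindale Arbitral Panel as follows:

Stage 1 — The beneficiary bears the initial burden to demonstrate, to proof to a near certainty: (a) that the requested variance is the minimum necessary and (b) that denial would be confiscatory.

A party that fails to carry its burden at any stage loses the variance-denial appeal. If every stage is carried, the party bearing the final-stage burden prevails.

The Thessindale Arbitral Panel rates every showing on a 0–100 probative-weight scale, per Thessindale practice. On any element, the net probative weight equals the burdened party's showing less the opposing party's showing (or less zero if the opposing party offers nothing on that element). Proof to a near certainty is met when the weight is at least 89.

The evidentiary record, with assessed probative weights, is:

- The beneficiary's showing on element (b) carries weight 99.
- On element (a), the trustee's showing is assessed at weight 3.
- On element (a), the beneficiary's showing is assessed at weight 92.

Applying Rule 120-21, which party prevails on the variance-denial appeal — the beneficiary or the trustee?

Stage 1 (beneficiary, proof to a near certainty, weight is at least 89): (a) net 92−3=89 ≥ 89 — meets; (b) 99 ≥ 89 — meets.
  All elements met at the final stage.
All stages carried — the beneficiary prevails.

beneficiary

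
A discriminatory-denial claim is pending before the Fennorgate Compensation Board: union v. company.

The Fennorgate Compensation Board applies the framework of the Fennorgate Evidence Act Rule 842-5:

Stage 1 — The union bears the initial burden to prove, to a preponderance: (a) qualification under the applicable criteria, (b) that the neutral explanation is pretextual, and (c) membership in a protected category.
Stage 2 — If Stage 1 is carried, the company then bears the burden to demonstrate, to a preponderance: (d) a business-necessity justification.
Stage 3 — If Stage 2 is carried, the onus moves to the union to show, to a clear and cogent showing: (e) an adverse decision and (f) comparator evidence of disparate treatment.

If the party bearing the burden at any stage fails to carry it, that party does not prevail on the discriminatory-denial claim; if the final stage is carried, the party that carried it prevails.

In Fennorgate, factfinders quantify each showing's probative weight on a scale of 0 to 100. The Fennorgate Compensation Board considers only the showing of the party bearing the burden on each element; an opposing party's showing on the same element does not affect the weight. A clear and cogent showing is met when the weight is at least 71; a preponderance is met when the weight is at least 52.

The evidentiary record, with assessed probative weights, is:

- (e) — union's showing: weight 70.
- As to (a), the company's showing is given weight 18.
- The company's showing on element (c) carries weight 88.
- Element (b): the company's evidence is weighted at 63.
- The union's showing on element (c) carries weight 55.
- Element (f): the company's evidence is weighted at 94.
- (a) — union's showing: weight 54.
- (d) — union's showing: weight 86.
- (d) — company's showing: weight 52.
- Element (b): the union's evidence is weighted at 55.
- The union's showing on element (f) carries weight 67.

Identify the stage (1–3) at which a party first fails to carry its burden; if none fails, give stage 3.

Stage 1 (union, a preponderance, weight is at least 52): (a) 54 (company's 18 disregarded) ≥ 52 — meets; (b) 55 (company's 63 disregarded) ≥ 52 — meets; (c) 55 (company's 88 disregarded) ≥ 52 — meets.
  Stage 1 is satisfied; the onus moves to the company.
Stage 2 (company, a preponderance, weight is at least 52): (d) 52 (union's 86 disregarded) ≥ 52 — meets.
  Stage 2 carried; the burden shifts to the union.
Stage 3 (union, a clear and cogent showing, weight is at least 71): (e) 70 < 71 — fails; (f) 67 (company's 94 disregarded) < 71 — fails.
  Not every element is met, so the union fails to carry Stage 3.
The analysis ends at Stage 3; the company prevails.

stage 3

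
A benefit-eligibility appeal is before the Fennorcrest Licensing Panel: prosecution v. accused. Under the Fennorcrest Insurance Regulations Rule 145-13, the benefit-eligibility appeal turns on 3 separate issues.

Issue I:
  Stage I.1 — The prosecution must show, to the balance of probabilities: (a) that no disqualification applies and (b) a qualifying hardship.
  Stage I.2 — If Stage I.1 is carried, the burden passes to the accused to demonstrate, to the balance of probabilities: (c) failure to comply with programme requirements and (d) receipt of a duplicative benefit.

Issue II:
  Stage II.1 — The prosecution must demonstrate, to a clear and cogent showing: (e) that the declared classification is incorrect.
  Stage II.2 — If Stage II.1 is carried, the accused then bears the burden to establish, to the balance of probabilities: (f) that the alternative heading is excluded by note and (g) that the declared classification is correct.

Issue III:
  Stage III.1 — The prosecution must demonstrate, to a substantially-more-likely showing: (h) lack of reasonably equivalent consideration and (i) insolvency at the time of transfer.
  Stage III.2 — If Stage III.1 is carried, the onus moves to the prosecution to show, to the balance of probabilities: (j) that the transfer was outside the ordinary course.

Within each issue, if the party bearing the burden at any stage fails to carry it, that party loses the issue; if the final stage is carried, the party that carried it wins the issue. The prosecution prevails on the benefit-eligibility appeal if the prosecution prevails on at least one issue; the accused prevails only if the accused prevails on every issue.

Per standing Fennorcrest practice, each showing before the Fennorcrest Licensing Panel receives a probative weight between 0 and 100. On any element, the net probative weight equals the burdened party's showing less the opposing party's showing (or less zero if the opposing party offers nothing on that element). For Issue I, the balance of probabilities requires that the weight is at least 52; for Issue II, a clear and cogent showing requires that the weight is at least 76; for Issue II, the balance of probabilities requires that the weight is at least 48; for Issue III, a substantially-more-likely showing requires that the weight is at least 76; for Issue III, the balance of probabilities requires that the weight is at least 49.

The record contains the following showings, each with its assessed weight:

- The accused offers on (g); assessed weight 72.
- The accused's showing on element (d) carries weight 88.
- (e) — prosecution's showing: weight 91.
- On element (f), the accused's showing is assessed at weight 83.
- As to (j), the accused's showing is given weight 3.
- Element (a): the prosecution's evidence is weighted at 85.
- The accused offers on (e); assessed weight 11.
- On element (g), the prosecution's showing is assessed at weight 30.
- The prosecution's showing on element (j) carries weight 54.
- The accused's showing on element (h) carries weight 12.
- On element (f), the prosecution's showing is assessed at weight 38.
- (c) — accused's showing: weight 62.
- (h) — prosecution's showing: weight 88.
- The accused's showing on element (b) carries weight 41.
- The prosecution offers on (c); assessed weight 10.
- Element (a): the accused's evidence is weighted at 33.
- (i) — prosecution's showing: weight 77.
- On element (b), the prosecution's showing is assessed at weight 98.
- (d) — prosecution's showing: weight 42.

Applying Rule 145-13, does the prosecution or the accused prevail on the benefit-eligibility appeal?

prosecution

— Issue I —
Stage I.1 (prosecution, the balance of probabilities, weight is at least 52): (a) net 85−33=52 ≥ 52 — meets; (b) net 98−41=57 ≥ 52 — meets.
  All elements met. The burden passes to the accused.
Stage I.2 (accused, the balance of probabilities, weight is at least 52): (c) net 62−10=52 ≥ 52 — meets; (d) net 88−42=46 < 52 — fails.
  Stage I.2 not carried; the accused fails its burden.
The analysis ends at Stage I.2; the prosecution prevails on this issue.
— Issue II —
At Stage II.1 the prosecution must meet a clear and cogent showing (weight is at least 76): on (e) the weight is 91 less the opposing 11 gives net 80, which does reach 76, so (e) meets the standard.
  Stage II.1 carried; the burden shifts to the accused.
At Stage II.2 the accused must meet the balance of probabilities (weight is at least 48): on (f) the weight is 83 less the opposing 38 gives net 45, < 48, so (f) does not meet the standard; on (g) the weight is 72 less the opposing 30 gives net 42, which does not reach 48, so (g) does not meet the standard.
  Stage II.2 not carried; the accused fails its burden.
The prosecution prevails on this issue.
— Issue III —
Stage III.1 (prosecution, a substantially-more-likely showing, weight is at least 76): (h) net 88−12=76 ≥ 76 — meets; (i) 77 ≥ 76 — meets.
  Stage III.1 is satisfied; the prosecution continues to bear the burden.
Stage III.2 (prosecution, the balance of probabilities, weight is at least 49): (j) net 54−3=51 ≥ 49 — meets.
  The prosecution carries the last stage.
Every stage carried; the prosecution prevails on this issue.
Per-issue: Issue I → prosecution; Issue II → prosecution; Issue III → prosecution. The prosecution must prevail on at least one issue; overall, the prosecution prevails.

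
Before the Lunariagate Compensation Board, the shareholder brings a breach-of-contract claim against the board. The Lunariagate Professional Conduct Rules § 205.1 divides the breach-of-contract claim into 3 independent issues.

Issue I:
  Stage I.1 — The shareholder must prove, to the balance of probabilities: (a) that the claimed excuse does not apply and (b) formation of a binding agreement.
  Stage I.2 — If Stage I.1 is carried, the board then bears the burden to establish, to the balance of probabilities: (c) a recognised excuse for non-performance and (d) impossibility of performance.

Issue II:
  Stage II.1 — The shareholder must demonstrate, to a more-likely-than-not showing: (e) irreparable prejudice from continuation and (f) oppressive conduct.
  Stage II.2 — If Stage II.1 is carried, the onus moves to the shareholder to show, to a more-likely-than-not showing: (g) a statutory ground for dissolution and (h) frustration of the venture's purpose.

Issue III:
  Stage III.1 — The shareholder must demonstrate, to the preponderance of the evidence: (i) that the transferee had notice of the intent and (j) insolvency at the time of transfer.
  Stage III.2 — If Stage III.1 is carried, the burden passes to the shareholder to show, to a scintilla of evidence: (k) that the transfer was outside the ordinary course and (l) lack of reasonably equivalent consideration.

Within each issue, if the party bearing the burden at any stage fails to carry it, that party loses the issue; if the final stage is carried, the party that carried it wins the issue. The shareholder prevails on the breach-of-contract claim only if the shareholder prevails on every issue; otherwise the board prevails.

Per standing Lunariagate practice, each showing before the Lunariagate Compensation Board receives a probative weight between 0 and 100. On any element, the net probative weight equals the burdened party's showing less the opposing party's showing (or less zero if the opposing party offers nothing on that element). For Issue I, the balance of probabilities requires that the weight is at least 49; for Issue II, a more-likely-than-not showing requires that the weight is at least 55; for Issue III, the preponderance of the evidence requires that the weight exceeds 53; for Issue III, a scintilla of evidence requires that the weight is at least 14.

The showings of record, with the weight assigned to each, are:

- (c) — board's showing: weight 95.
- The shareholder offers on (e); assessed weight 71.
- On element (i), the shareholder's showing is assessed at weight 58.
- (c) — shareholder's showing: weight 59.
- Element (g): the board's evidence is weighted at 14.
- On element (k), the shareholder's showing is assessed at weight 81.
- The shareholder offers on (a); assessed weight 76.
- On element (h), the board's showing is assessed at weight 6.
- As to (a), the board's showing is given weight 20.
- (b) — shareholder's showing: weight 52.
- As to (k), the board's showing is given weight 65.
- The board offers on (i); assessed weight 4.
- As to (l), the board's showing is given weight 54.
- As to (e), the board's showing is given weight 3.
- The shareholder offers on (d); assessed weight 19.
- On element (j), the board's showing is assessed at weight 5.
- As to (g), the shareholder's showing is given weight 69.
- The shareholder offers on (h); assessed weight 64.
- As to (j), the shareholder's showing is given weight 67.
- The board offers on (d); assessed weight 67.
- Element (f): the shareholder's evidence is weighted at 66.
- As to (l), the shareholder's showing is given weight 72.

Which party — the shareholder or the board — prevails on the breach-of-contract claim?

shareholder

— Issue I —
Stage I.1 — burden on shareholder; standard: the balance of probabilities (weight is at least 49).
    (a): 76 − 20 = 56 ≥ 49 [met]
    (b): 52 ≥ 49 [met]
  Stage I.1 carried; the burden shifts to the board.
Stage I.2 — burden on board; standard: the balance of probabilities (weight is at least 49).
    (c): 95 − 59 = 36 < 49 [not met]
    (d): 67 − 19 = 48 < 49 [not met]
  Not every element is met, so the board fails to carry Stage I.2.
The analysis ends at Stage I.2; the shareholder prevails on this issue.
— Issue II —
Stage II.1 — burden on shareholder; standard: a more-likely-than-not showing (weight is at least 55).
    (e): 71 − 3 = 68 ≥ 55 [met]
    (f): 66 ≥ 55 [met]
  Stage II.1 is satisfied; the shareholder continues to bear the burden.
Stage II.2 — burden on shareholder; standard: a more-likely-than-not showing (weight is at least 55).
    (g): 69 − 14 = 55 ≥ 55 [met]
    (h): 64 − 6 = 58 ≥ 55 [met]
  The shareholder carries the last stage.
With every stage satisfied, the shareholder prevails on this issue.
— Issue III —
Stage III.1 — burden on shareholder; standard: the preponderance of the evidence (weight exceeds 53).
    (i): 58 − 4 = 54 > 53 [met]
    (j): 67 − 5 = 62 > 53 [met]
  Stage III.1 carried; the burden remains with the shareholder.
Stage III.2 — burden on shareholder; standard: a scintilla of evidence (weight is at least 14).
    (k): 81 − 65 = 16 ≥ 14 [met]
    (l): 72 − 54 = 18 ≥ 14 [met]
  The shareholder carries the last stage.
With every stage satisfied, the shareholder prevails on this issue.
Per-issue: Issue I → shareholder; Issue II → shareholder; Issue III → shareholder. The shareholder must prevail on every issue; overall, the shareholder prevails.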